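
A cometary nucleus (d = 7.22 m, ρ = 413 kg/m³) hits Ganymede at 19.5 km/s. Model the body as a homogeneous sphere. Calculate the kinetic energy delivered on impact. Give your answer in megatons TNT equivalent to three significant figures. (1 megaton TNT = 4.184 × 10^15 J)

E ≈ 3.70 × 10^-3 Mt TNT

v = 19500 m/s.
Mass m = (π/6) ρ d³ = (π/6) × 413 × (7.22)³ = 8.139 × 10^4 kg
E = ½ m v² = 0.5 × 8.139 × 10^4 × (19500)² = 1.547 × 10^13 J
   = 1.547 × 10^13 / 4.184×10^15 = 3.697 × 10^-3 Mt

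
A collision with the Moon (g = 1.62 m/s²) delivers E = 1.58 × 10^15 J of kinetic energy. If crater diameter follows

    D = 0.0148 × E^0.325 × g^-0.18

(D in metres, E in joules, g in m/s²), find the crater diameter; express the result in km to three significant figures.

D ≈ 1.18 km

E^0.325 = (1.58 × 10^15)^0.325 = 8.701 × 10^4
g^-0.18 = 1.62^-0.18 = 0.9168
D = 0.0148 × 8.701 × 10^4 × 0.9168 = 1181 m
   = 1.181 km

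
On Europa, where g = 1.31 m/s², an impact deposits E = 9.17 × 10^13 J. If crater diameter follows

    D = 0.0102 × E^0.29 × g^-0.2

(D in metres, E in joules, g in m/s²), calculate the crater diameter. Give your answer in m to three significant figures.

D ≈ 108 m

E^0.29 = (9.17 × 10^13)^0.29 = 1.120 × 10^4
g^-0.2 = 1.31^-0.2 = 0.9474
D = 0.0102 × 1.120 × 10^4 × 0.9474 = 108.2 m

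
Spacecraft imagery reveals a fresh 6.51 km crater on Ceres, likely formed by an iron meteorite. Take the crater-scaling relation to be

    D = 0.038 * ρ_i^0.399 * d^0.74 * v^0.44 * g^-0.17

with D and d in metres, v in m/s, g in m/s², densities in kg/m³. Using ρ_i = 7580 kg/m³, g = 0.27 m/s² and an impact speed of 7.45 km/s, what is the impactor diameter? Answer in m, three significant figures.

Rearranging for d: d = [D / (0.038 · 7580^0.399 · 7450^0.44 · 0.27^-0.17)]^(1/0.74).
D = 6510 m.
7580^0.399 = 35.32
7450^0.44 = 50.55
0.27^-0.17 = 1.249
Denominator = 0.038 × 35.32 × 50.55 × 1.249 = 84.74
D / 84.74 = 6510 / 84.74 = 76.82
d = 76.82^(1/0.74) = 76.82^1.3514 = 353.2 m

d ≈ 353 m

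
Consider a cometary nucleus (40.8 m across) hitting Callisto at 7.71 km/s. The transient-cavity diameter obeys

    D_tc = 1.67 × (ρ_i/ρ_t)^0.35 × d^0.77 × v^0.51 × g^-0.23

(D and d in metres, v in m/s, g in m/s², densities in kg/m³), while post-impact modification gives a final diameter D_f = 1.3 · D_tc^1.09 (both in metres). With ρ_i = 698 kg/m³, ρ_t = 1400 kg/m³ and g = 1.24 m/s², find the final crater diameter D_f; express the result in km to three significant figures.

D_f ≈ 5.38 km

v = 7710 m/s.
(ρ_i/ρ_t)^0.35 = (698/1400)^0.35 = 0.7838
d^0.77 = 40.8^0.77 = 17.39
v^0.51 = 7710^0.51 = 96.03
g^-0.23 = 1.24^-0.23 = 0.9517
D_tc = 1.67 × 0.7838 × 17.39 × 96.03 × 0.9517 = 2080 m
D_f = 1.3 × (2080)^1.09 = 5378 m
     = 5.378 km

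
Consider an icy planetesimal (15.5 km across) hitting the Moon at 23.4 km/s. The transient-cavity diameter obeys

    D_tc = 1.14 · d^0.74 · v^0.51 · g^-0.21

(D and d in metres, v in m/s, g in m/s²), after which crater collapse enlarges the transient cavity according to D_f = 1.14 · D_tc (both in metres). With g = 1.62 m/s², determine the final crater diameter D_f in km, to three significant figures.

In SI: d = 15500 m, v = 23400 m/s.
d^0.74 = 15500^0.74 = 1261
v^0.51 = 23400^0.51 = 169.2
g^-0.21 = 1.62^-0.21 = 0.9037
D_tc = 1.14 × 1261 × 169.2 × 0.9037 = 2.198 × 10^5 m
D_f = 1.14 × 2.198 × 10^5 = 2.506 × 10^5 m
     = 250.6 km

D_f ≈ 251 km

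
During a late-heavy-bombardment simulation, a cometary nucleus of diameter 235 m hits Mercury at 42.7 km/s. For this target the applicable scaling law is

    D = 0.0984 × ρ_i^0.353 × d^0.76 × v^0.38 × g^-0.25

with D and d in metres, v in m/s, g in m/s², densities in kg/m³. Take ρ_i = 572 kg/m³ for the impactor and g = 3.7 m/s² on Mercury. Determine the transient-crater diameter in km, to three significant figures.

In SI units: v = 42700 m/s.
ρ_i^0.353 = 572^0.353 = 9.405
d^0.76 = 235^0.76 = 63.39
v^0.38 = 42700^0.38 = 57.49
g^-0.25 = 3.7^-0.25 = 0.7210
D = 0.0984 × 9.405 × 63.39 × 57.49 × 0.7210 = 2432 m
   = 2.432 km

D ≈ 2.43 km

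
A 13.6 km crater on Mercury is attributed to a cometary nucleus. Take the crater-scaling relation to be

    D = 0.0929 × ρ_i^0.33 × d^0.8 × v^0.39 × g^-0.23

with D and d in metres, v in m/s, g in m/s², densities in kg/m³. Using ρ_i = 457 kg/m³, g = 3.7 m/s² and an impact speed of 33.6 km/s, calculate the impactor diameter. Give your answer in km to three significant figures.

d ≈ 2.07 km

Rearranging for d: d = [D / (0.0929 · 457^0.33 · 33600^0.39 · 3.7^-0.23)]^(1/0.8).
D = 13600 m.
457^0.33 = 7.547
33600^0.39 = 58.25
3.7^-0.23 = 0.7401
Denominator = 0.0929 × 7.547 × 58.25 × 0.7401 = 30.23
D / 30.23 = 13600 / 30.23 = 449.9
d = 449.9^(1/0.8) = 449.9^1.25 = 2072 m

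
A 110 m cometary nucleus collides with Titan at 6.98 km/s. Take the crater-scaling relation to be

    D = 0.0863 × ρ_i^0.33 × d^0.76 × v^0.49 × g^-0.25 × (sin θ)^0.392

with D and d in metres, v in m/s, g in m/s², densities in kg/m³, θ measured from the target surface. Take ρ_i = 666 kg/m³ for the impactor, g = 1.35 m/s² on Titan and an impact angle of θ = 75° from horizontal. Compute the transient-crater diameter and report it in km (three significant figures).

In SI units: v = 6980 m/s.
ρ_i^0.33 = 666^0.33 = 8.546
d^0.76 = 110^0.76 = 35.60
v^0.49 = 6980^0.49 = 76.47
g^-0.25 = 1.35^-0.25 = 0.9277
(sin 75°)^0.392 = 0.9659^0.392 = 0.9865
D = 0.0863 × 8.546 × 35.60 × 76.47 × 0.9277 × 0.9865 = 1837 m
   = 1.837 km

D ≈ 1.84 km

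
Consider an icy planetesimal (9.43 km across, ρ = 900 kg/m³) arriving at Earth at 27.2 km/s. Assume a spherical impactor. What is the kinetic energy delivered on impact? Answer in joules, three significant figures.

E ≈ 1.46 × 10^23 J

d = 9430 m; v = 27200 m/s.
Mass m = (π/6) ρ d³ = (π/6) × 900 × (9430)³ = 3.952 × 10^14 kg
E = ½ m v² = 0.5 × 3.952 × 10^14 × (27200)² = 1.462 × 10^23 J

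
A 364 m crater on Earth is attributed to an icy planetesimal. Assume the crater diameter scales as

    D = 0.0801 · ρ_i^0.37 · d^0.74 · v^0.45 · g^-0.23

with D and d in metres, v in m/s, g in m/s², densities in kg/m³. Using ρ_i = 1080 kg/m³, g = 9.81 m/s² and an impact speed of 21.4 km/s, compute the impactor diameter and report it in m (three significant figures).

d ≈ 12.6 m

Rearranging for d: d = [D / (0.0801 · 1080^0.37 · 21400^0.45 · 9.81^-0.23)]^(1/0.74).
1080^0.37 = 13.25
21400^0.45 = 88.86
9.81^-0.23 = 0.5914
Denominator = 0.0801 × 13.25 × 88.86 × 0.5914 = 55.77
D / 55.77 = 364 / 55.77 = 6.527
d = 6.527^(1/0.74) = 6.527^1.3514 = 12.62 m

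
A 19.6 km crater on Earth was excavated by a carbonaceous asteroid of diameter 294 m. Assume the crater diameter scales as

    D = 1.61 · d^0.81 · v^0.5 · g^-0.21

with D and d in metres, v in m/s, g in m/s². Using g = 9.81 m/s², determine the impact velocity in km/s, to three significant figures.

Rearranging for v: v = [D / (1.61 · 294^0.81 · 9.81^-0.21)]^(1/0.5).
D = 19600 m.
294^0.81 = 99.85
9.81^-0.21 = 0.6191
Denominator = 1.61 × 99.85 × 0.6191 = 99.53
D / 99.53 = 19600 / 99.53 = 196.9
v = 196.9^(1/0.5) = 196.9^2 = 38770 m/s

v ≈ 38.8 km/s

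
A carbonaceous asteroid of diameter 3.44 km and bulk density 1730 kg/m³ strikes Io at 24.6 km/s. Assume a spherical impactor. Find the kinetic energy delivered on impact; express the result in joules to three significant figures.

d = 3440 m; v = 24600 m/s.
Mass m = (π/6) ρ d³ = (π/6) × 1730 × (3440)³ = 3.687 × 10^13 kg
E = ½ m v² = 0.5 × 3.687 × 10^13 × (24600)² = 1.116 × 10^22 J

E ≈ 1.12 × 10^22 J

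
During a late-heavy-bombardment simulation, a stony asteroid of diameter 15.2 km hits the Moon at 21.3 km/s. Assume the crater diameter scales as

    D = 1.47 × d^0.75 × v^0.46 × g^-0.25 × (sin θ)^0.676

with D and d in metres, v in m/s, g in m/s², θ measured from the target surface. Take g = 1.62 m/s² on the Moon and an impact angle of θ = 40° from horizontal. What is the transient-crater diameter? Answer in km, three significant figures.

D ≈ 130 km

In SI units: d = 15200 m, v = 21300 m/s.
d^0.75 = 15200^0.75 = 1369
v^0.46 = 21300^0.46 = 97.96
g^-0.25 = 1.62^-0.25 = 0.8864
(sin 40°)^0.676 = 0.6428^0.676 = 0.7418
D = 1.47 × 1369 × 97.96 × 0.8864 × 0.7418 = 1.296 × 10^5 m
   = 129.6 km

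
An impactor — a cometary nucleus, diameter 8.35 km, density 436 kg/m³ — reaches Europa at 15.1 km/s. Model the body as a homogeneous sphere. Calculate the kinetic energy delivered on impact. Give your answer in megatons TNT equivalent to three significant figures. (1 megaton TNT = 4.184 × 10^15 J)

E ≈ 3.62 × 10^6 Mt TNT

d = 8350 m; v = 15100 m/s.
Mass m = (π/6) ρ d³ = (π/6) × 436 × (8350)³ = 1.329 × 10^14 kg
E = ½ m v² = 0.5 × 1.329 × 10^14 × (15100)² = 1.515 × 10^22 J
   = 1.515 × 10^22 / 4.184×10^15 = 3.621 × 10^6 Mt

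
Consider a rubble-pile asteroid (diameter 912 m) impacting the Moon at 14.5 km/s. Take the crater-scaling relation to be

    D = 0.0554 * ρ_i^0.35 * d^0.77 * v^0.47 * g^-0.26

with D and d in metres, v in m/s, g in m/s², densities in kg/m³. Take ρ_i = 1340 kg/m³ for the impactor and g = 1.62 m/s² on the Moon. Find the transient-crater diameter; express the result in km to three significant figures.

In SI units: v = 14500 m/s.
ρ_i^0.35 = 1340^0.35 = 12.43
d^0.77 = 912^0.77 = 190.2
v^0.47 = 14500^0.47 = 90.33
g^-0.26 = 1.62^-0.26 = 0.8821
D = 0.0554 × 12.43 × 190.2 × 90.33 × 0.8821 = 10436 m
   = 10.44 km

D ≈ 10.4 km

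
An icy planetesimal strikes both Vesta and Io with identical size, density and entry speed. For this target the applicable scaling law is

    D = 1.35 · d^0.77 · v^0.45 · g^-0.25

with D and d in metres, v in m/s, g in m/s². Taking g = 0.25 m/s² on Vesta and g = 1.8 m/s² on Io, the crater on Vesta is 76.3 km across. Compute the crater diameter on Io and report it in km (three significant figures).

All impactor-dependent factors cancel in the ratio, leaving D_Io/D_Vesta = (g_Io/g_Vesta)^-0.25.
(1.8/0.25)^-0.25 = 7.200^-0.25 = 0.6105
D_Io = 0.6105 × 76.3 km = 46.6 km

D ≈ 46.6 km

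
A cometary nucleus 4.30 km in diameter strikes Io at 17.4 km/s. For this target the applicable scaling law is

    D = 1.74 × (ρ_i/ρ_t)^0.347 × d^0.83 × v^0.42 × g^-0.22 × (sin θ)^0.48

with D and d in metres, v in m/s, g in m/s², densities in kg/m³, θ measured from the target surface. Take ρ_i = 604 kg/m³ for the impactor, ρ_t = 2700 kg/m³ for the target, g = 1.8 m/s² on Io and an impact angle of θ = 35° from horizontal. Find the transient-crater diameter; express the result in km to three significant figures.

In SI units: d = 4300 m, v = 17400 m/s.
(ρ_i/ρ_t)^0.347 = (604/2700)^0.347 = 0.5948
d^0.83 = 4300^0.83 = 1037
v^0.42 = 17400^0.42 = 60.40
g^-0.22 = 1.8^-0.22 = 0.8787
(sin 35°)^0.48 = 0.5736^0.48 = 0.7658
D = 1.74 × 0.5948 × 1037 × 60.40 × 0.8787 × 0.7658 = 43621 m
   = 43.62 km

D ≈ 43.6 km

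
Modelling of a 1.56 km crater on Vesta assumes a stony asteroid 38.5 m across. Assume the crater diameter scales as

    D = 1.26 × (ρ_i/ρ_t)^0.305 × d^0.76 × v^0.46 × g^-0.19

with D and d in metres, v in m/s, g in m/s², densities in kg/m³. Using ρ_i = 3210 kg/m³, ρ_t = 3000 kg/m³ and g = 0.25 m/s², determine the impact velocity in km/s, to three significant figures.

v ≈ 6.85 km/s

Rearranging for v: v = [D / (1.26 · (3210/3000)^0.305 · 38.5^0.76 · 0.25^-0.19)]^(1/0.46).
D = 1560 m.
(3210/3000)^0.305 = 1.021
38.5^0.76 = 16.03
0.25^-0.19 = 1.301
Denominator = 1.26 × 1.021 × 16.03 × 1.301 = 26.83
D / 26.83 = 1560 / 26.83 = 58.14
v = 58.14^(1/0.46) = 58.14^2.1739 = 6852 m/s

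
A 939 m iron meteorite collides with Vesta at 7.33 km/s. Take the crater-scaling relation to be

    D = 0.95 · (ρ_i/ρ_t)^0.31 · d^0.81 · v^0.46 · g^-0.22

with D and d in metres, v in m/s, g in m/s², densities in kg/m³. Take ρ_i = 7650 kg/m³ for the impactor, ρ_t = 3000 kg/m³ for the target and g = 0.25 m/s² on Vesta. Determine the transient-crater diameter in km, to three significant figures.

In SI units: v = 7330 m/s.
(ρ_i/ρ_t)^0.31 = (7650/3000)^0.31 = 1.337
d^0.81 = 939^0.81 = 255.8
v^0.46 = 7330^0.46 = 59.97
g^-0.22 = 0.25^-0.22 = 1.357
D = 0.95 × 1.337 × 255.8 × 59.97 × 1.357 = 26440 m
   = 26.44 km

D ≈ 26.4 km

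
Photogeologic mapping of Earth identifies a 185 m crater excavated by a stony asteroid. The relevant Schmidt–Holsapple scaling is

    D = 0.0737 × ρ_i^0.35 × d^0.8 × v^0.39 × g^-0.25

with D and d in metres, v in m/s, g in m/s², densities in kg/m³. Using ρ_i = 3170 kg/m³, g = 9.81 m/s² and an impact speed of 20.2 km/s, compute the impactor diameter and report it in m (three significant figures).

Rearranging for d: d = [D / (0.0737 · 3170^0.35 · 20200^0.39 · 9.81^-0.25)]^(1/0.8).
3170^0.35 = 16.80
20200^0.39 = 47.76
9.81^-0.25 = 0.5650
Denominator = 0.0737 × 16.80 × 47.76 × 0.5650 = 33.41
D / 33.41 = 185 / 33.41 = 5.537
d = 5.537^(1/0.8) = 5.537^1.25 = 8.494 m

d ≈ 8.49 m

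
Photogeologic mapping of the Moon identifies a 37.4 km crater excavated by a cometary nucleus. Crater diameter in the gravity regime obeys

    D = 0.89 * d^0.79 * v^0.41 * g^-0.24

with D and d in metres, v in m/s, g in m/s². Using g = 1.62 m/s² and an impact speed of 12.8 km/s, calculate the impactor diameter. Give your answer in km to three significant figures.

Rearranging for d: d = [D / (0.89 · 12800^0.41 · 1.62^-0.24)]^(1/0.79).
D = 37400 m.
12800^0.41 = 48.30
1.62^-0.24 = 0.8907
Denominator = 0.89 × 48.30 × 0.8907 = 38.29
D / 38.29 = 37400 / 38.29 = 976.8
d = 976.8^(1/0.79) = 976.8^1.2658 = 6088 m

d ≈ 6.09 km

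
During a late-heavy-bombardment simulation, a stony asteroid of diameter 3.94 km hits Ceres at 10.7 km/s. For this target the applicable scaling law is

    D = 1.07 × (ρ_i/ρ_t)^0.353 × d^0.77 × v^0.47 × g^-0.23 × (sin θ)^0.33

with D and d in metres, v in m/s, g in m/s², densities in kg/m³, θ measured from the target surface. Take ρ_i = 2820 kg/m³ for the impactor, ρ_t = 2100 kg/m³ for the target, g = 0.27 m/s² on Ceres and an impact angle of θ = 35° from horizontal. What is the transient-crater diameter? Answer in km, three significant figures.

D ≈ 61.4 km

In SI units: d = 3940 m, v = 10700 m/s.
(ρ_i/ρ_t)^0.353 = (2820/2100)^0.353 = 1.110
d^0.77 = 3940^0.77 = 586.9
v^0.47 = 10700^0.47 = 78.31
g^-0.23 = 0.27^-0.23 = 1.351
(sin 35°)^0.33 = 0.5736^0.33 = 0.8324
D = 1.07 × 1.110 × 586.9 × 78.31 × 1.351 × 0.8324 = 61387 m
   = 61.39 km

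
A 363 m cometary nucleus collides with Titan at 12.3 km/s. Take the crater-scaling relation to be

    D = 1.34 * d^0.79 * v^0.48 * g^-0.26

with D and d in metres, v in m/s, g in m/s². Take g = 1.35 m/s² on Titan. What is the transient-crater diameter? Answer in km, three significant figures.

In SI units: v = 12300 m/s.
d^0.79 = 363^0.79 = 105.3
v^0.48 = 12300^0.48 = 91.87
g^-0.26 = 1.35^-0.26 = 0.9249
D = 1.34 × 105.3 × 91.87 × 0.9249 = 11990 m
   = 11.99 km

D ≈ 12.0 km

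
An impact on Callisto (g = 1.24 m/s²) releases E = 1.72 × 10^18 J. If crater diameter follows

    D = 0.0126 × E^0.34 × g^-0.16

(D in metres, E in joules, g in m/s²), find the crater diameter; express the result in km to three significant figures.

E^0.34 = (1.72 × 10^18)^0.34 = 1.585 × 10^6
g^-0.16 = 1.24^-0.16 = 0.9662
D = 0.0126 × 1.585 × 10^6 × 0.9662 = 19296 m
   = 19.30 km

D ≈ 19.3 km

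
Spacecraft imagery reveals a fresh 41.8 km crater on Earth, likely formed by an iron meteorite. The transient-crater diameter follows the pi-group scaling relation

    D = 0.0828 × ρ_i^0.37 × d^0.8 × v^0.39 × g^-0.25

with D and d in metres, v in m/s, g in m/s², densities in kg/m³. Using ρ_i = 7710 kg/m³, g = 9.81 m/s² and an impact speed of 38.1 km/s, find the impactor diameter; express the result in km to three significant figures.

Rearranging for d: d = [D / (0.0828 · 7710^0.37 · 38100^0.39 · 9.81^-0.25)]^(1/0.8).
D = 41800 m.
7710^0.37 = 27.43
38100^0.39 = 61.17
9.81^-0.25 = 0.5650
Denominator = 0.0828 × 27.43 × 61.17 × 0.5650 = 78.50
D / 78.50 = 41800 / 78.50 = 532.5
d = 532.5^(1/0.8) = 532.5^1.25 = 2558 m

d ≈ 2.56 km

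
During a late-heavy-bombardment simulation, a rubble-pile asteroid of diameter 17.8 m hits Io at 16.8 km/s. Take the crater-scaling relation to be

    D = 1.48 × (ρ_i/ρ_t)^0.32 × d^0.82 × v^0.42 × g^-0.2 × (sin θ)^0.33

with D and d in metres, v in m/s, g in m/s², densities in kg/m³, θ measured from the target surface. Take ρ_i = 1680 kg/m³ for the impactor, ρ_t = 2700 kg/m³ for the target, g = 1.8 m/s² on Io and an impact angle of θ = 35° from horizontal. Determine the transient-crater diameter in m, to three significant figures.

D ≈ 594 m

In SI units: v = 16800 m/s.
(ρ_i/ρ_t)^0.32 = (1680/2700)^0.32 = 0.8591
d^0.82 = 17.8^0.82 = 10.60
v^0.42 = 16800^0.42 = 59.52
g^-0.2 = 1.8^-0.2 = 0.8891
(sin 35°)^0.33 = 0.5736^0.33 = 0.8324
D = 1.48 × 0.8591 × 10.60 × 59.52 × 0.8891 × 0.8324 = 593.7 m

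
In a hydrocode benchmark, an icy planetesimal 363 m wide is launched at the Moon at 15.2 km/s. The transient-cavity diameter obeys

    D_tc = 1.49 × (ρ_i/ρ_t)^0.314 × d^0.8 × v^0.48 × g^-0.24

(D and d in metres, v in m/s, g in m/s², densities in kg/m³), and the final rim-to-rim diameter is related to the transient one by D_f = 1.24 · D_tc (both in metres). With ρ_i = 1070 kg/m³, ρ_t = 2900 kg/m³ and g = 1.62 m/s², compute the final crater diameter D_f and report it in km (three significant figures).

v = 15200 m/s.
(ρ_i/ρ_t)^0.314 = (1070/2900)^0.314 = 0.7312
d^0.8 = 363^0.8 = 111.7
v^0.48 = 15200^0.48 = 101.7
g^-0.24 = 1.62^-0.24 = 0.8907
D_tc = 1.49 × 0.7312 × 111.7 × 101.7 × 0.8907 = 11020 m
D_f = 1.24 × 11020 = 13665 m
     = 13.66 km

D_f ≈ 13.7 km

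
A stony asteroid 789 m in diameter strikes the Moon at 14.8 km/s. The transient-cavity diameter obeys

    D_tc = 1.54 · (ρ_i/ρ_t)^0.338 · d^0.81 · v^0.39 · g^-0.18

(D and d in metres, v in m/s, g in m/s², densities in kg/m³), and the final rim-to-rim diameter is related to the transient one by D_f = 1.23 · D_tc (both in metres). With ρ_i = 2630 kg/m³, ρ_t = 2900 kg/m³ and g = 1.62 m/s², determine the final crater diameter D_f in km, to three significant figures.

v = 14800 m/s.
(ρ_i/ρ_t)^0.338 = (2630/2900)^0.338 = 0.9675
d^0.81 = 789^0.81 = 222.1
v^0.39 = 14800^0.39 = 42.31
g^-0.18 = 1.62^-0.18 = 0.9168
D_tc = 1.54 × 0.9675 × 222.1 × 42.31 × 0.9168 = 12840 m
D_f = 1.23 × 12840 = 15793 m
     = 15.79 km

D_f ≈ 15.8 km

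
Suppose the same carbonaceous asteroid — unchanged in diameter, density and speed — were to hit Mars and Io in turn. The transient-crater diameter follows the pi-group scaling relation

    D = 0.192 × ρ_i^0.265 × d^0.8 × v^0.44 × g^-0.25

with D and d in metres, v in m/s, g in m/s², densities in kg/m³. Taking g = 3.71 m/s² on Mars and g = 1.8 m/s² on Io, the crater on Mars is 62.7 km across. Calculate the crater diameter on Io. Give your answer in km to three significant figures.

All impactor-dependent factors cancel in the ratio, leaving D_Io/D_Mars = (g_Io/g_Mars)^-0.25.
(1.8/3.71)^-0.25 = 0.4852^-0.25 = 1.198
D_Io = 1.198 × 62.7 km = 75.1 km

D ≈ 75.1 km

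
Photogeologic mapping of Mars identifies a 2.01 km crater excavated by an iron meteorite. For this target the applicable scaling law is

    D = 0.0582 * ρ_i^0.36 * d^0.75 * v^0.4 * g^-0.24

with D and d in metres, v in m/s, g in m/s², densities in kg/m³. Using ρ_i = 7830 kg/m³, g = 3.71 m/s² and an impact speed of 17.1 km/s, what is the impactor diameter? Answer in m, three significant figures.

d ≈ 128 m

Rearranging for d: d = [D / (0.0582 · 7830^0.36 · 17100^0.4 · 3.71^-0.24)]^(1/0.75).
D = 2010 m.
7830^0.36 = 25.22
17100^0.4 = 49.34
3.71^-0.24 = 0.7300
Denominator = 0.0582 × 25.22 × 49.34 × 0.7300 = 52.87
D / 52.87 = 2010 / 52.87 = 38.02
d = 38.02^(1/0.75) = 38.02^1.3333 = 127.8 m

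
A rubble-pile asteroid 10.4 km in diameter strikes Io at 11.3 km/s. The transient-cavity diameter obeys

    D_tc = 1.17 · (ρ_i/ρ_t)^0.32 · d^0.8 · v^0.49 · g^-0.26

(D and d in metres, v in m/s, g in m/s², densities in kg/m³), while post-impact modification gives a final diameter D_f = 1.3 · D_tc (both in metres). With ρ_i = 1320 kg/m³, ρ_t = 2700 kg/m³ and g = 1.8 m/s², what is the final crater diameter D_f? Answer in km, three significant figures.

D_f ≈ 164 km

In SI: d = 10400 m, v = 11300 m/s.
(ρ_i/ρ_t)^0.32 = (1320/2700)^0.32 = 0.7953
d^0.8 = 10400^0.8 = 1635
v^0.49 = 11300^0.49 = 96.83
g^-0.26 = 1.8^-0.26 = 0.8583
D_tc = 1.17 × 0.7953 × 1635 × 96.83 × 0.8583 = 1.264 × 10^5 m
D_f = 1.3 × 1.264 × 10^5 = 1.643 × 10^5 m
     = 164.3 km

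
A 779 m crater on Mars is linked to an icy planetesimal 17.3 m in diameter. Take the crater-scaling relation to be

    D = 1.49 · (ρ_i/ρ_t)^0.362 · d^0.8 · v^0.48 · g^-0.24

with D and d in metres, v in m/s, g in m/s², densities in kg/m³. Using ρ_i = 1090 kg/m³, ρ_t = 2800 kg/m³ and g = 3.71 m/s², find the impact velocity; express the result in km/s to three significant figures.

Rearranging for v: v = [D / (1.49 · (1090/2800)^0.362 · 17.3^0.8 · 3.71^-0.24)]^(1/0.48).
(1090/2800)^0.362 = 0.7107
17.3^0.8 = 9.782
3.71^-0.24 = 0.7300
Denominator = 1.49 × 0.7107 × 9.782 × 0.7300 = 7.562
D / 7.562 = 779 / 7.562 = 103.0
v = 103.0^(1/0.48) = 103.0^2.0833 = 15608 m/s

v ≈ 15.6 km/s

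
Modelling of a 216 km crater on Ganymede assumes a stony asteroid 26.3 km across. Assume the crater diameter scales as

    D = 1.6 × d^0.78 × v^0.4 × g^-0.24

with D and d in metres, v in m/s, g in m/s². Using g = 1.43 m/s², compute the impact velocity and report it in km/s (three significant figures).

Rearranging for v: v = [D / (1.6 · 26300^0.78 · 1.43^-0.24)]^(1/0.4).
D = 216000 m.
26300^0.78 = 2803
1.43^-0.24 = 0.9177
Denominator = 1.6 × 2803 × 0.9177 = 4116
D / 4116 = 216000 / 4116 = 52.48
v = 52.48^(1/0.4) = 52.48^2.5 = 19952 m/s

v ≈ 20.0 km/s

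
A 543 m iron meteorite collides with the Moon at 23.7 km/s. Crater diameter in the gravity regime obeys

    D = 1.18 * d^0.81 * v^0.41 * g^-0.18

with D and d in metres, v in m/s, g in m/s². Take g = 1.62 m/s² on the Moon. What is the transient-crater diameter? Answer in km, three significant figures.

In SI units: v = 23700 m/s.
d^0.81 = 543^0.81 = 164.1
v^0.41 = 23700^0.41 = 62.18
g^-0.18 = 1.62^-0.18 = 0.9168
D = 1.18 × 164.1 × 62.18 × 0.9168 = 11039 m
   = 11.04 km

D ≈ 11.0 km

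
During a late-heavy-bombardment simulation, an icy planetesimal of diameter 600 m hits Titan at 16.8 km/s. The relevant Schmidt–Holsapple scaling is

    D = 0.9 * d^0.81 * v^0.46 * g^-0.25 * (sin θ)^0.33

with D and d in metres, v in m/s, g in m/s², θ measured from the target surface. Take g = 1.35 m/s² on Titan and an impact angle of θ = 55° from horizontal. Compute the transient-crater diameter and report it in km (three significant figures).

D ≈ 12.2 km

In SI units: v = 16800 m/s.
d^0.81 = 600^0.81 = 178.0
v^0.46 = 16800^0.46 = 87.83
g^-0.25 = 1.35^-0.25 = 0.9277
(sin 55°)^0.33 = 0.8192^0.33 = 0.9363
D = 0.9 × 178.0 × 87.83 × 0.9277 × 0.9363 = 12222 m
   = 12.22 km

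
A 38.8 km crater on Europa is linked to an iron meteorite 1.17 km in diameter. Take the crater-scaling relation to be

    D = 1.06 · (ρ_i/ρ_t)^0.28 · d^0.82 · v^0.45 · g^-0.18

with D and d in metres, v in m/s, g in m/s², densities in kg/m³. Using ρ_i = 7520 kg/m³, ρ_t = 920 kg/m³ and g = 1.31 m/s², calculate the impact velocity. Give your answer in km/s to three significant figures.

Rearranging for v: v = [D / (1.06 · (7520/920)^0.28 · 1170^0.82 · 1.31^-0.18)]^(1/0.45).
D = 38800 m.
(7520/920)^0.28 = 1.801
1170^0.82 = 328.0
1.31^-0.18 = 0.9526
Denominator = 1.06 × 1.801 × 328.0 × 0.9526 = 596.5
D / 596.5 = 38800 / 596.5 = 65.05
v = 65.05^(1/0.45) = 65.05^2.2222 = 10700 m/s

v ≈ 10.7 km/s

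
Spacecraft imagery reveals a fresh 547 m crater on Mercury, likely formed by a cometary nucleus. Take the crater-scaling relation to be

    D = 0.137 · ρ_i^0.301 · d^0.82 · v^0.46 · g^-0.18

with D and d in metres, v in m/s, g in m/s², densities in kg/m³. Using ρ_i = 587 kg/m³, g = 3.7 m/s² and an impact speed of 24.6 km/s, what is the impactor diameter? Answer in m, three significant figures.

Rearranging for d: d = [D / (0.137 · 587^0.301 · 24600^0.46 · 3.7^-0.18)]^(1/0.82).
587^0.301 = 6.813
24600^0.46 = 104.7
3.7^-0.18 = 0.7902
Denominator = 0.137 × 6.813 × 104.7 × 0.7902 = 77.22
D / 77.22 = 547 / 77.22 = 7.084
d = 7.084^(1/0.82) = 7.084^1.2195 = 10.89 m

d ≈ 10.9 m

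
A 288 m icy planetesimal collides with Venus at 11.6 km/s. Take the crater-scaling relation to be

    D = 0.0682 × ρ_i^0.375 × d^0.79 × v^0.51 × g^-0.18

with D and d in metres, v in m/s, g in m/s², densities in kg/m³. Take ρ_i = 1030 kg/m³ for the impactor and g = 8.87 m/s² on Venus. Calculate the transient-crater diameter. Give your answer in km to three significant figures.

D ≈ 6.44 km

In SI units: v = 11600 m/s.
ρ_i^0.375 = 1030^0.375 = 13.48
d^0.79 = 288^0.79 = 87.68
v^0.51 = 11600^0.51 = 118.3
g^-0.18 = 8.87^-0.18 = 0.6751
D = 0.0682 × 13.48 × 87.68 × 118.3 × 0.6751 = 6438 m
   = 6.438 km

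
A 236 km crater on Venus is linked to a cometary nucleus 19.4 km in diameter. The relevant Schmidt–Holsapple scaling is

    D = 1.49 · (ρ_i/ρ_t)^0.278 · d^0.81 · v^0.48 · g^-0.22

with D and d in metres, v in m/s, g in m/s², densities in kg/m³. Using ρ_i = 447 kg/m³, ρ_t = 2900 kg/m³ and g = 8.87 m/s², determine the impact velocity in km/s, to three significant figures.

Rearranging for v: v = [D / (1.49 · (447/2900)^0.278 · 19400^0.81 · 8.87^-0.22)]^(1/0.48).
D = 236000 m.
(447/2900)^0.278 = 0.5946
19400^0.81 = 2972
8.87^-0.22 = 0.6187
Denominator = 1.49 × 0.5946 × 2972 × 0.6187 = 1629
D / 1629 = 236000 / 1629 = 144.9
v = 144.9^(1/0.48) = 144.9^2.0833 = 31780 m/s

v ≈ 31.8 km/s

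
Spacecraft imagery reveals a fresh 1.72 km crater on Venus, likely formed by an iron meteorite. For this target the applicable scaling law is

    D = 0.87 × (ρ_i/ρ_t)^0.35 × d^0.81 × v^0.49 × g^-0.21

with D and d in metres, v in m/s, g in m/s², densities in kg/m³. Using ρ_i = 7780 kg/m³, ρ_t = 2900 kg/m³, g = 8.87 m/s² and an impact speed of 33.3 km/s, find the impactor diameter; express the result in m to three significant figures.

d ≈ 24.8 m

Rearranging for d: d = [D / (0.87 · (7780/2900)^0.35 · 33300^0.49 · 8.87^-0.21)]^(1/0.81).
D = 1720 m.
(7780/2900)^0.35 = 1.413
33300^0.49 = 164.4
8.87^-0.21 = 0.6323
Denominator = 0.87 × 1.413 × 164.4 × 0.6323 = 127.8
D / 127.8 = 1720 / 127.8 = 13.46
d = 13.46^(1/0.81) = 13.46^1.2346 = 24.77 m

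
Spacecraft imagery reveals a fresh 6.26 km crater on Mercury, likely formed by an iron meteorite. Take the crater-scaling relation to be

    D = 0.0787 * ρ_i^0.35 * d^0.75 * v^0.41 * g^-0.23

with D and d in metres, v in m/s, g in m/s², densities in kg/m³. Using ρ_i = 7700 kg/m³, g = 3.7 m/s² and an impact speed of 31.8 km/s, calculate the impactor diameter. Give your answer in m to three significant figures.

d ≈ 271 m

Rearranging for d: d = [D / (0.0787 · 7700^0.35 · 31800^0.41 · 3.7^-0.23)]^(1/0.75).
D = 6260 m.
7700^0.35 = 22.92
31800^0.41 = 70.14
3.7^-0.23 = 0.7401
Denominator = 0.0787 × 22.92 × 70.14 × 0.7401 = 93.64
D / 93.64 = 6260 / 93.64 = 66.85
d = 66.85^(1/0.75) = 66.85^1.3333 = 271.3 m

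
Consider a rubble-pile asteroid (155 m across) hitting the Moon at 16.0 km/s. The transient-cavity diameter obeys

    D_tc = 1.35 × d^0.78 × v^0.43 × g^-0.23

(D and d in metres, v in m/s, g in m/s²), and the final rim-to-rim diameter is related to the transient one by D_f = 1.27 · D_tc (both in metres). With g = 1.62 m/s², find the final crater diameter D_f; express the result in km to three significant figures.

v = 16000 m/s.
d^0.78 = 155^0.78 = 51.10
v^0.43 = 16000^0.43 = 64.23
g^-0.23 = 1.62^-0.23 = 0.8950
D_tc = 1.35 × 51.10 × 64.23 × 0.8950 = 3966 m
D_f = 1.27 × 3966 = 5037 m
     = 5.037 km

D_f ≈ 5.04 km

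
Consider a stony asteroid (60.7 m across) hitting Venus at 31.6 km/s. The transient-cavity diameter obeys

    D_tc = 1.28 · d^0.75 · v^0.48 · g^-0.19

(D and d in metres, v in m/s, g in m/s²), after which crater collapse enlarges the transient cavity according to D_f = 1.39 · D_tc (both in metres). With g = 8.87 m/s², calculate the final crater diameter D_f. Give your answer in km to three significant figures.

D_f ≈ 3.69 km

v = 31600 m/s.
d^0.75 = 60.7^0.75 = 21.75
v^0.48 = 31600^0.48 = 144.5
g^-0.19 = 8.87^-0.19 = 0.6605
D_tc = 1.28 × 21.75 × 144.5 × 0.6605 = 2657 m
D_f = 1.39 × 2657 = 3693 m
     = 3.693 km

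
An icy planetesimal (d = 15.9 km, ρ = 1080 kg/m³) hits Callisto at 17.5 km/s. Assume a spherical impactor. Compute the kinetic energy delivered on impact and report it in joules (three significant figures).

d = 15900 m; v = 17500 m/s.
Mass m = (π/6) ρ d³ = (π/6) × 1080 × (15900)³ = 2.273 × 10^15 kg
E = ½ m v² = 0.5 × 2.273 × 10^15 × (17500)² = 3.481 × 10^23 J

E ≈ 3.48 × 10^23 J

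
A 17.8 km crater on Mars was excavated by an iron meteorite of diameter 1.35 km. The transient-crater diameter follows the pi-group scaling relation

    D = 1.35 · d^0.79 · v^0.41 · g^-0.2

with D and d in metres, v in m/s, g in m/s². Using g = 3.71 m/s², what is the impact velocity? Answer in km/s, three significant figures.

v ≈ 19.7 km/s

Rearranging for v: v = [D / (1.35 · 1350^0.79 · 3.71^-0.2)]^(1/0.41).
D = 17800 m.
1350^0.79 = 297.1
3.71^-0.2 = 0.7694
Denominator = 1.35 × 297.1 × 0.7694 = 308.6
D / 308.6 = 17800 / 308.6 = 57.68
v = 57.68^(1/0.41) = 57.68^2.439 = 19731 m/s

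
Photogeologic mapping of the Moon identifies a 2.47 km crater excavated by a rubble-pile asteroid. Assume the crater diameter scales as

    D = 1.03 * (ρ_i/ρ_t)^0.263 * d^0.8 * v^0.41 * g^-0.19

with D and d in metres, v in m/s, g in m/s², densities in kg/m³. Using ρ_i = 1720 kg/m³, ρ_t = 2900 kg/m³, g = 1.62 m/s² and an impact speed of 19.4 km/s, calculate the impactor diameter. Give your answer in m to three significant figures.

d ≈ 142 m

Rearranging for d: d = [D / (1.03 · (1720/2900)^0.263 · 19400^0.41 · 1.62^-0.19)]^(1/0.8).
D = 2470 m.
(1720/2900)^0.263 = 0.8716
19400^0.41 = 57.28
1.62^-0.19 = 0.9124
Denominator = 1.03 × 0.8716 × 57.28 × 0.9124 = 46.92
D / 46.92 = 2470 / 46.92 = 52.64
d = 52.64^(1/0.8) = 52.64^1.25 = 141.8 m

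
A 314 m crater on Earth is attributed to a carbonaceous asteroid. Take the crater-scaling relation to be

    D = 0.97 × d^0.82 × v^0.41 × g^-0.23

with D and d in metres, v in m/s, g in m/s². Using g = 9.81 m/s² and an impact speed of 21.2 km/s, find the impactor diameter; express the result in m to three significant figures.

d ≈ 15.0 m

Rearranging for d: d = [D / (0.97 · 21200^0.41 · 9.81^-0.23)]^(1/0.82).
21200^0.41 = 59.40
9.81^-0.23 = 0.5914
Denominator = 0.97 × 59.40 × 0.5914 = 34.08
D / 34.08 = 314 / 34.08 = 9.214
d = 9.214^(1/0.82) = 9.214^1.2195 = 15.00 m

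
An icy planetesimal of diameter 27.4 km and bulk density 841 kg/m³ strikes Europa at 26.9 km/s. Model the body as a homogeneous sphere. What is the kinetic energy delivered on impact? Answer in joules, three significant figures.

E ≈ 3.28 × 10^24 J

d = 27400 m; v = 26900 m/s.
Mass m = (π/6) ρ d³ = (π/6) × 841 × (27400)³ = 9.058 × 10^15 kg
E = ½ m v² = 0.5 × 9.058 × 10^15 × (26900)² = 3.277 × 10^24 J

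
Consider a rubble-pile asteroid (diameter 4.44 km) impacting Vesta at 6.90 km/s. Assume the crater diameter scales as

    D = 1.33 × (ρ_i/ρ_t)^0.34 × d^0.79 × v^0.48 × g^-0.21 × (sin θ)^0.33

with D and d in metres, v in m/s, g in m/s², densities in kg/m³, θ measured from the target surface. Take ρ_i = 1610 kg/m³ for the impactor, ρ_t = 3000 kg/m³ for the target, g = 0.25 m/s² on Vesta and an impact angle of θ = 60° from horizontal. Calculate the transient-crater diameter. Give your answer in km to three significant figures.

In SI units: d = 4440 m, v = 6900 m/s.
(ρ_i/ρ_t)^0.34 = (1610/3000)^0.34 = 0.8093
d^0.79 = 4440^0.79 = 761.1
v^0.48 = 6900^0.48 = 69.61
g^-0.21 = 0.25^-0.21 = 1.338
(sin 60°)^0.33 = 0.8660^0.33 = 0.9536
D = 1.33 × 0.8093 × 761.1 × 69.61 × 1.338 × 0.9536 = 72761 m
   = 72.76 km

D ≈ 72.8 km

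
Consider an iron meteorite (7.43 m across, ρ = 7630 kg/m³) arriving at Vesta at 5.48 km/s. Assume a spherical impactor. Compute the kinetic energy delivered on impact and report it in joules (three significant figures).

E ≈ 2.46 × 10^13 J

v = 5480 m/s.
Mass m = (π/6) ρ d³ = (π/6) × 7630 × (7.43)³ = 1.639 × 10^6 kg
E = ½ m v² = 0.5 × 1.639 × 10^6 × (5480)² = 2.461 × 10^13 J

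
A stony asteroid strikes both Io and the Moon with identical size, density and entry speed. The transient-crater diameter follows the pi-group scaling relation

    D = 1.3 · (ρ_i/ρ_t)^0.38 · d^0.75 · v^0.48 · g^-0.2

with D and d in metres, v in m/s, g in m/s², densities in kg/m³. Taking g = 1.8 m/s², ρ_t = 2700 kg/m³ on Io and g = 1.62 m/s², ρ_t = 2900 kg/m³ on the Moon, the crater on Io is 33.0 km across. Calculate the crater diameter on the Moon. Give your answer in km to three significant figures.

The impactor-only factors (d, v, ρ_i) cancel in the ratio, leaving D_Moon/D_Io = (g_Moon/g_Io)^-0.2 · (ρ_t,Io/ρ_t,Moon)^0.38.
(1.62/1.8)^-0.2 = 0.9000^-0.2 = 1.021
(2700/2900)^0.38 = 0.9310^0.38 = 0.9732
Ratio = 1.021 × 0.9732 = 0.9936
D_Moon = 0.9936 × 33.0 km = 32.8 km

D ≈ 32.8 km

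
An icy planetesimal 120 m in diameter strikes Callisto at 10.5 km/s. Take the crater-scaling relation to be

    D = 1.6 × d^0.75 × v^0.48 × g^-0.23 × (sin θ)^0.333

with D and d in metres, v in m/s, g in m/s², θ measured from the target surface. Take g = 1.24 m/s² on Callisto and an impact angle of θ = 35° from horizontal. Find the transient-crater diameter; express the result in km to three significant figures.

In SI units: v = 10500 m/s.
d^0.75 = 120^0.75 = 36.26
v^0.48 = 10500^0.48 = 85.15
g^-0.23 = 1.24^-0.23 = 0.9517
(sin 35°)^0.333 = 0.5736^0.333 = 0.8310
D = 1.6 × 36.26 × 85.15 × 0.9517 × 0.8310 = 3907 m
   = 3.907 km

D ≈ 3.91 km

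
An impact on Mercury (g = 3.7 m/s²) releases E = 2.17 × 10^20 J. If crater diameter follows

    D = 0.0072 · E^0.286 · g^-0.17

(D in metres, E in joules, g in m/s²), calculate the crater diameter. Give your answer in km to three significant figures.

E^0.286 = (2.17 × 10^20)^0.286 = 6.550 × 10^5
g^-0.17 = 3.7^-0.17 = 0.8006
D = 0.0072 × 6.550 × 10^5 × 0.8006 = 3776 m
   = 3.776 km

D ≈ 3.78 km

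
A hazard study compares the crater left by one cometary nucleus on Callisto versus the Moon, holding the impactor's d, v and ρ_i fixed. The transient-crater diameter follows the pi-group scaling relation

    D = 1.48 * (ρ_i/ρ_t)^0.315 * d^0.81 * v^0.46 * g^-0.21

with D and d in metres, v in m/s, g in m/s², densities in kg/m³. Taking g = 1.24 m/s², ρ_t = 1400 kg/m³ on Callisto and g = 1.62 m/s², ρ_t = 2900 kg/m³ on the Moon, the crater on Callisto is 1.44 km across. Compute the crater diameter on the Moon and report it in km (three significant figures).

D ≈ 1.08 km

The impactor-only factors (d, v, ρ_i) cancel in the ratio, leaving D_Moon/D_Callisto = (g_Moon/g_Callisto)^-0.21 · (ρ_t,Callisto/ρ_t,Moon)^0.315.
(1.62/1.24)^-0.21 = 1.306^-0.21 = 0.9455
(1400/2900)^0.315 = 0.4828^0.315 = 0.7950
Ratio = 0.9455 × 0.7950 = 0.7517
D_Moon = 0.7517 × 1.44 km = 1.08 km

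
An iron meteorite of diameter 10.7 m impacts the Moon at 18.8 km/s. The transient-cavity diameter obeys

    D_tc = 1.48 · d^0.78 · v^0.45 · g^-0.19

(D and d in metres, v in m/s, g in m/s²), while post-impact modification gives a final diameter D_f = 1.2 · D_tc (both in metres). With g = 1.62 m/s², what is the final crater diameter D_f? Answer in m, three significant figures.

D_f ≈ 863 m

v = 18800 m/s.
d^0.78 = 10.7^0.78 = 6.352
v^0.45 = 18800^0.45 = 83.82
g^-0.19 = 1.62^-0.19 = 0.9124
D_tc = 1.48 × 6.352 × 83.82 × 0.9124 = 719.0 m
D_f = 1.2 × 719.0 = 862.8 m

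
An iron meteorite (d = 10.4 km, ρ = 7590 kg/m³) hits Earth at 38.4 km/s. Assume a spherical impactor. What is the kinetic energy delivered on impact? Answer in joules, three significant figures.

d = 10400 m; v = 38400 m/s.
Mass m = (π/6) ρ d³ = (π/6) × 7590 × (10400)³ = 4.470 × 10^15 kg
E = ½ m v² = 0.5 × 4.470 × 10^15 × (38400)² = 3.296 × 10^24 J

E ≈ 3.30 × 10^24 J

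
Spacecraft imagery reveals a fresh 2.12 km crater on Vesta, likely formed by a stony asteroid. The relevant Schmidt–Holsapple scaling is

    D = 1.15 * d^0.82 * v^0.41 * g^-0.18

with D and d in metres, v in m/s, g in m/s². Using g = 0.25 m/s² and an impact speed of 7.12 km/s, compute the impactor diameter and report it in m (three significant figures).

Rearranging for d: d = [D / (1.15 · 7120^0.41 · 0.25^-0.18)]^(1/0.82).
D = 2120 m.
7120^0.41 = 37.98
0.25^-0.18 = 1.283
Denominator = 1.15 × 37.98 × 1.283 = 56.04
D / 56.04 = 2120 / 56.04 = 37.83
d = 37.83^(1/0.82) = 37.83^1.2195 = 83.98 m

d ≈ 84.0 m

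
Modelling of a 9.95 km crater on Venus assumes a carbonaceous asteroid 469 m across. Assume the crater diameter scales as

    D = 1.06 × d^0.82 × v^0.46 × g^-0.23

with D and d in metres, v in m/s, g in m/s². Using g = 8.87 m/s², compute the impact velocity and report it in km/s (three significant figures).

v ≈ 22.3 km/s

Rearranging for v: v = [D / (1.06 · 469^0.82 · 8.87^-0.23)]^(1/0.46).
D = 9950 m.
469^0.82 = 155.0
8.87^-0.23 = 0.6053
Denominator = 1.06 × 155.0 × 0.6053 = 99.45
D / 99.45 = 9950 / 99.45 = 100.1
v = 100.1^(1/0.46) = 100.1^2.1739 = 22323 m/s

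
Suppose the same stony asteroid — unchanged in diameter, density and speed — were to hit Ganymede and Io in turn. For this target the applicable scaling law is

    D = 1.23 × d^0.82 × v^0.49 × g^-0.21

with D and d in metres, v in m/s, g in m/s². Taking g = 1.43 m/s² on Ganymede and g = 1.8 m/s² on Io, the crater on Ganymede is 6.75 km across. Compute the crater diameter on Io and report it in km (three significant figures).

D ≈ 6.43 km

All impactor-dependent factors cancel in the ratio, leaving D_Io/D_Ganymede = (g_Io/g_Ganymede)^-0.21.
(1.8/1.43)^-0.21 = 1.259^-0.21 = 0.9528
D_Io = 0.9528 × 6.75 km = 6.43 km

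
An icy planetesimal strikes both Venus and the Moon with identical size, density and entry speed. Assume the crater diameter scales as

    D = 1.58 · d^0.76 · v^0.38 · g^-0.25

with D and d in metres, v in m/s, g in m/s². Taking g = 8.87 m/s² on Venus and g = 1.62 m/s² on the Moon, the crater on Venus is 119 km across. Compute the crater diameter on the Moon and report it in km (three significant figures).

D ≈ 182 km

All impactor-dependent factors cancel in the ratio, leaving D_Moon/D_Venus = (g_Moon/g_Venus)^-0.25.
(1.62/8.87)^-0.25 = 0.1826^-0.25 = 1.530
D_Moon = 1.530 × 119 km = 182 km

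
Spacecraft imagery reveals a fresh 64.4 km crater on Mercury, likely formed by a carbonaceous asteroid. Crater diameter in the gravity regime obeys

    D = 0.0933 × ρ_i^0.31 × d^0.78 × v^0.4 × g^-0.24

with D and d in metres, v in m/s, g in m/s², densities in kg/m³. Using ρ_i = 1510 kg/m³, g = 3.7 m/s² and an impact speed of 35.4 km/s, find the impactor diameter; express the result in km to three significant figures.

Rearranging for d: d = [D / (0.0933 · 1510^0.31 · 35400^0.4 · 3.7^-0.24)]^(1/0.78).
D = 64400 m.
1510^0.31 = 9.671
35400^0.4 = 66.01
3.7^-0.24 = 0.7305
Denominator = 0.0933 × 9.671 × 66.01 × 0.7305 = 43.51
D / 43.51 = 64400 / 43.51 = 1480
d = 1480^(1/0.78) = 1480^1.2821 = 11604 m

d ≈ 11.6 km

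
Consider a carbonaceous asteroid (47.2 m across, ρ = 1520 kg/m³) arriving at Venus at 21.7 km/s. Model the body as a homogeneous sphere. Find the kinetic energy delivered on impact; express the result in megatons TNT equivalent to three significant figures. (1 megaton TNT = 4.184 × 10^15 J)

v = 21700 m/s.
Mass m = (π/6) ρ d³ = (π/6) × 1520 × (47.2)³ = 8.369 × 10^7 kg
E = ½ m v² = 0.5 × 8.369 × 10^7 × (21700)² = 1.970 × 10^16 J
   = 1.970 × 10^16 / 4.184×10^15 = 4.708 Mt

E ≈ 4.71 Mt TNT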